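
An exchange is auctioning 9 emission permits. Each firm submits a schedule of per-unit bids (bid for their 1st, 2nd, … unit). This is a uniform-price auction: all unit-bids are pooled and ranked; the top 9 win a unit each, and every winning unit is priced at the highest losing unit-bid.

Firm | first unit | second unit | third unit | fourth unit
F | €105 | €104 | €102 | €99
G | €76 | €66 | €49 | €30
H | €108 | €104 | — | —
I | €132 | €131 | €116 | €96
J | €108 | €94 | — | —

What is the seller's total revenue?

Total revenue: €891

Merging the schedules and taking the best 9: 132 (I-1), 131 (I-2), 116 (I-3), 108 (H-1), 108 (J-1), 105 (F-1), 104 (F-2), 104 (H-2), 102 (F-3)
First bid not allocated: €99.
Allocation: F 3, H 2, I 3, J 1. Every unit priced at €99.
Revenue = 9 × 99 = €891.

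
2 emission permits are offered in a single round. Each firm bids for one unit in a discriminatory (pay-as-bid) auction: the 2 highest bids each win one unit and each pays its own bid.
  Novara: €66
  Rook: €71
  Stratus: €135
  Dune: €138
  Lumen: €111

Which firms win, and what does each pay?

Dune €138, Stratus €135

Bids ranked high→low: 138 (Dune), 135 (Stratus), 111 (Lumen), 71 (Rook), …
The 2 highest are Dune, Stratus.
Each winner pays its own bid: Dune €138, Stratus €135.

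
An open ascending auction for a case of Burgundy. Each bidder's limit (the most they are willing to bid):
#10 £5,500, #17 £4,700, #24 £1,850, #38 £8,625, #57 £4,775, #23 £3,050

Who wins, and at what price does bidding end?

Limits ranked: 8,625 (#38) > 5,500 (#10) > 4,775 (#57) > 4,700 (#17) > 3,050 (#23) > 1,850 (#24)
Once the price passes £5,500, only #38 is left; the hammer falls at #10's limit of £5,500.

#38 wins at £5,500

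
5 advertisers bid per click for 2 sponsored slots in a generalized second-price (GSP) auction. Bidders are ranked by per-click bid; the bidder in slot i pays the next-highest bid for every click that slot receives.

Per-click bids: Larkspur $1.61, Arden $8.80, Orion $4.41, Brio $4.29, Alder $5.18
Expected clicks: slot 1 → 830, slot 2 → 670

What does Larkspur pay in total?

Sorting advertisers: $8.80 (Arden) > $5.18 (Alder) > $4.41 (Orion) > …
Larkspur ranks below slot 2 → no slot, pays nothing.

Larkspur pays $0.00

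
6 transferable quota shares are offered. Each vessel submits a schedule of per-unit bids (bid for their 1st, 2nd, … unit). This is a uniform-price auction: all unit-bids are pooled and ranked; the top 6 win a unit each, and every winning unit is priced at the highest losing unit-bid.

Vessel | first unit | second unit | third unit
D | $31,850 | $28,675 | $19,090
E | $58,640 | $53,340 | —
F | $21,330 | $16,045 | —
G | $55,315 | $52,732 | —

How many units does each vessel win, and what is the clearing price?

All unit-bids, highest first — top 6: 58,640 (E-1), 55,315 (G-1), 53,340 (E-2), 52,732 (G-2), 31,850 (D-1), 28,675 (D-2)
First bid not allocated: $21,330.
Allocation: D 2, E 2, G 2.

D 2, E 2, G 2; clearing price $21,330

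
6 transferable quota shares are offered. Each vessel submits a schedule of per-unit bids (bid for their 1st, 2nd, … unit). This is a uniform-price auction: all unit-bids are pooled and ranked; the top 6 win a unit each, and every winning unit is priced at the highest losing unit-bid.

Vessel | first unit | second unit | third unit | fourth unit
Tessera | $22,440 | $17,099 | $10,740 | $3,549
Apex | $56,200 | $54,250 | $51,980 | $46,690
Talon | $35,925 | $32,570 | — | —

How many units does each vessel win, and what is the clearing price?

All unit-bids, highest first — top 6: 56,200 (Apex-1), 54,250 (Apex-2), 51,980 (Apex-3), 46,690 (Apex-4), 35,925 (Talon-1), 32,570 (Talon-2)
The (k+1)-th unit-bid is $22,440.
Allocation: Apex 4, Talon 2.

Apex 4, Talon 2; clearing price $22,440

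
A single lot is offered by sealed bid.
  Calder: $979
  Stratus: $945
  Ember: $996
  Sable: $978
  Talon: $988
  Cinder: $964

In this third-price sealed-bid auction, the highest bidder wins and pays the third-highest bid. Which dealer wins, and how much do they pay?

Bids in order: 996 (Ember) > 988 (Talon) > 979 (Calder) > 978 (Sable) > 964 (Cinder) > 945 (Stratus)
Ember is highest; pays the third-highest bid, $979.

Ember pays $979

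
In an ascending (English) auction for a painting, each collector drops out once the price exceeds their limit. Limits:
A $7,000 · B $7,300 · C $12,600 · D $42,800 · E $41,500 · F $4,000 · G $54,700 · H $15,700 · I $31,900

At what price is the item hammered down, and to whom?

Rule: the price rises until one bidder remains; the winner pays the price at which the last rival dropped out.
Sorting limits: 54,700 (G) > 42,800 (D) > 41,500 (E) > 31,900 (I) > 15,700 (H) > 12,600 (C) > …
Bidding ends when D exits at $42,800; G takes it.

G wins at $42,800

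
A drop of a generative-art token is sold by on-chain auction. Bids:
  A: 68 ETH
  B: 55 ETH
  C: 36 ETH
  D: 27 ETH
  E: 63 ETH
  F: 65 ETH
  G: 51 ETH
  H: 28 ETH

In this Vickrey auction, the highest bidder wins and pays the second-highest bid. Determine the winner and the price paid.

A pays 65 ETH

Bids ranked: 68 (A) > 65 (F) > 63 (E) > 55 (B) > 51 (G) > 36 (C) > …
Second-price: A pays F's bid of 65 ETH.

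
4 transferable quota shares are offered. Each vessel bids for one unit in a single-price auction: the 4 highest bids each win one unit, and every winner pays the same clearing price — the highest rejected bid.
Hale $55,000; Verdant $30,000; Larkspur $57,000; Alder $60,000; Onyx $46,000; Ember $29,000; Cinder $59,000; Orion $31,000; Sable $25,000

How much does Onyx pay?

Ordering the bids: 60,000 (Alder), 59,000 (Cinder), 57,000 (Larkspur), 55,000 (Hale), 46,000 (Onyx), 31,000 (Orion), …
The 4 highest are Alder, Cinder, Larkspur, Hale.
First losing bid is Onyx's $46,000, which sets the uniform price.
Onyx does not win → pays $0.

Onyx pays $0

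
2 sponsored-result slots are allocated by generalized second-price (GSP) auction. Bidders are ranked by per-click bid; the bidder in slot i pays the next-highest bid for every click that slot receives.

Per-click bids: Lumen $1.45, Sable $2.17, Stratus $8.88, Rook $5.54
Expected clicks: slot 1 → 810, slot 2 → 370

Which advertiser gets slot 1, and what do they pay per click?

Ranked by bid: $8.88 (Stratus) > $5.54 (Rook) > $2.17 (Sable) > …
Slot 1 goes to the first-ranked bidder, Stratus, who pays the next bid down: $5.54/click.

Stratus; $5.54 per click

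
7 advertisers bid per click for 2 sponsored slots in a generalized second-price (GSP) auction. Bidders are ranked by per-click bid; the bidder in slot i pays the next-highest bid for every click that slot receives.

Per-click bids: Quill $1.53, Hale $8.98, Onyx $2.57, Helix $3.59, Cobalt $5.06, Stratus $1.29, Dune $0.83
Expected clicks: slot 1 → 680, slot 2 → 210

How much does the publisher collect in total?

Total revenue: $4194.70

Ranked by bid: $8.98 (Hale) > $5.06 (Cobalt) > $3.59 (Helix) > …
Slot 1: Hale pays $5.06 × 680 = $3440.80
Slot 2: Cobalt pays $3.59 × 210 = $753.90
Total = $4194.70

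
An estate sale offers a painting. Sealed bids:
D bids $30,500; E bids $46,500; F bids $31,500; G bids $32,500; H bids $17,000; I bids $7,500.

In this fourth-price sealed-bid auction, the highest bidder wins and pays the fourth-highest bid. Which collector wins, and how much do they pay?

Bids in order: 46,500 (E) > 32,500 (G) > 31,500 (F) > 30,500 (D) > 17,000 (H) > 7,500 (I)
E wins; payment is bid #4 in the ranking = $30,500.

E pays $30,500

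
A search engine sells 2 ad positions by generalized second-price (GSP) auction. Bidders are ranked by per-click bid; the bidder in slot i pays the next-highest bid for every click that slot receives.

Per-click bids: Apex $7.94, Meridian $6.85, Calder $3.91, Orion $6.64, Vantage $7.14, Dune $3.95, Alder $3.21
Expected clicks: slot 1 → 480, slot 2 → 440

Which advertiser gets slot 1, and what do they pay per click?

Apex; $7.14 per click

Ranked by bid: $7.94 (Apex) > $7.14 (Vantage) > $6.85 (Meridian) > …
Slot 1 goes to the first-ranked bidder, Apex, who pays the next bid down: $7.14/click.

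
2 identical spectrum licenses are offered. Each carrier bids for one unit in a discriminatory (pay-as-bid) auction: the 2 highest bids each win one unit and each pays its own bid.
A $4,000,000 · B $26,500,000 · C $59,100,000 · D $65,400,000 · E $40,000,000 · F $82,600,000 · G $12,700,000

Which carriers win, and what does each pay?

F $82,600,000, D $65,400,000

Bids ranked high→low: 82,600,000 (F), 65,400,000 (D), 59,100,000 (C), 40,000,000 (E), …
The 2 highest are F, D.
Each winner pays its own bid: F $82,600,000, D $65,400,000.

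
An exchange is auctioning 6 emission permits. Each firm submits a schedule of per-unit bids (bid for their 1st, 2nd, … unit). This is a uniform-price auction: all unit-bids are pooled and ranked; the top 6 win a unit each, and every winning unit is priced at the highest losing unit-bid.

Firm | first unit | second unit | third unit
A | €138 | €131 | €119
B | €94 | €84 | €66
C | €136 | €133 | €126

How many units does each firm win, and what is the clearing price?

A 3, C 3; clearing price €94

Pooled unit-bids ranked (top 6): 138 (A-1), 136 (C-1), 133 (C-2), 131 (A-2), 126 (C-3), 119 (A-3)
First bid not allocated: €94.
Allocation: A 3, C 3.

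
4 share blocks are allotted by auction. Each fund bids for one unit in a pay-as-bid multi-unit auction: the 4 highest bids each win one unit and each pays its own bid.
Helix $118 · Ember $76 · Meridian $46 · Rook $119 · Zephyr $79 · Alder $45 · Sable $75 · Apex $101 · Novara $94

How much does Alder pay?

Alder pays $0

Sorting: 119 (Rook), 118 (Helix), 101 (Apex), 94 (Novara), 79 (Zephyr), 76 (Ember), …
The 4 highest are Rook, Helix, Apex, Novara.
Alder does not win → $0.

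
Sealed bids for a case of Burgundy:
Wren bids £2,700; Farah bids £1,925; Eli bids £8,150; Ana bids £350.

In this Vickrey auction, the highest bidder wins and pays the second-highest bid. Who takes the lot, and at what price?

Eli pays £2,700

Bids ranked: 8,150 (Eli) > 2,700 (Wren) > 1,925 (Farah) > 350 (Ana)
Second-price: Eli pays Wren's bid of £2,700.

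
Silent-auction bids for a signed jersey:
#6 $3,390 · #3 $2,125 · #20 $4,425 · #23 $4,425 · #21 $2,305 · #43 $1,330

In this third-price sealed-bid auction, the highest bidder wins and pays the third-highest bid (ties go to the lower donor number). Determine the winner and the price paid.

#20 pays $3,390

Bids in order: 4,425 (#20) > 4,425 (#23) > 3,390 (#6) > 2,305 (#21) > 2,125 (#3) > 1,330 (#43)
#20 and #23 tie at $4,425; tie-break gives it to #20.
#20 is highest; pays the third-highest bid, $3,390.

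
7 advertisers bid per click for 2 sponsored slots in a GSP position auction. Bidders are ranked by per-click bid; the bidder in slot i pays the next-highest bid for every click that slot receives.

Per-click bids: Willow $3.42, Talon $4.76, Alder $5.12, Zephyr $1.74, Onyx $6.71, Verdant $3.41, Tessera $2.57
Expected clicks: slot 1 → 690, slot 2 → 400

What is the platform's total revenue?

Ranked by bid: $6.71 (Onyx) > $5.12 (Alder) > $4.76 (Talon) > …
Slot 1: Onyx pays $5.12 × 690 = $3532.80
Slot 2: Alder pays $4.76 × 400 = $1904.00
Total = $5436.80

Total revenue: $5436.80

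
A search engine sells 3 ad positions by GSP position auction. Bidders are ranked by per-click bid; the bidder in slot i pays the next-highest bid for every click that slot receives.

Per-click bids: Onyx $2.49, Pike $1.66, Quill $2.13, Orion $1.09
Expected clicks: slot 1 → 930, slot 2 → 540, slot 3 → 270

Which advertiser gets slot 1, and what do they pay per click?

Sorting advertisers: $2.49 (Onyx) > $2.13 (Quill) > $1.66 (Pike) > $1.09 (Orion)
Slot 1 goes to the first-ranked bidder, Onyx, who pays the next bid down: $2.13/click.

Onyx; $2.13 per click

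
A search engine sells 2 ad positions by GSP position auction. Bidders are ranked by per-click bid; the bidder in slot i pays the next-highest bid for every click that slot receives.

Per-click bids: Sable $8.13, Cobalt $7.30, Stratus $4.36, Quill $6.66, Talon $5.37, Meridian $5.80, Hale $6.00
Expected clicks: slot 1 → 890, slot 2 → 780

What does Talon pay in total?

Talon pays $0.00

Per-click bids in order: $8.13 (Sable) > $7.30 (Cobalt) > $6.66 (Quill) > …
Talon ranks below slot 2 → no slot, pays nothing.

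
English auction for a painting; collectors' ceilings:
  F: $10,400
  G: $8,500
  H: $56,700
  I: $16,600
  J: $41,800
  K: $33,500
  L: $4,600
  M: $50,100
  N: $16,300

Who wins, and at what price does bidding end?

H wins at $50,100

Open ascending-bid auction: the price rises until one bidder remains; the winner pays the price at which the last rival dropped out.
Sorting limits: 56,700 (H) > 50,100 (M) > 41,800 (J) > 33,500 (K) > 16,600 (I) > 16,300 (N) > …
Bidding ends when M exits at $50,100; H takes it.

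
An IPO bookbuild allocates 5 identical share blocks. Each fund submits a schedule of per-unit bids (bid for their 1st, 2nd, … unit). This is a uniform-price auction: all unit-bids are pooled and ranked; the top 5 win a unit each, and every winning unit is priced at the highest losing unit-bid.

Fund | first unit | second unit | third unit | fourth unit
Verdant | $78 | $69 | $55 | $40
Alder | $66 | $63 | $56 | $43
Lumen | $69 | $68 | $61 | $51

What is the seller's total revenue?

Total revenue: $315

Merging the schedules and taking the best 5: 78 (Verdant-1), 69 (Verdant-2), 69 (Lumen-1), 68 (Lumen-2), 66 (Alder-1)
Highest rejected unit-bid = $63.
Allocation: Alder 1, Lumen 2, Verdant 2. Every unit priced at $63.
Revenue = 5 × 63 = $315.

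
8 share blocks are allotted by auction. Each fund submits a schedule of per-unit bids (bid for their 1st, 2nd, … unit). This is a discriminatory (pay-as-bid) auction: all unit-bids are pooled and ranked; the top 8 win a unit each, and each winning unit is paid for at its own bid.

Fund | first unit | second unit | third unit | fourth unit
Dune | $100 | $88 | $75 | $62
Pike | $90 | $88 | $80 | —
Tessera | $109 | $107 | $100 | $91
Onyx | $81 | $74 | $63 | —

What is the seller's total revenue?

Total revenue: $773

Merging the schedules and taking the best 8: 109 (Tessera-1), 107 (Tessera-2), 100 (Dune-1), 100 (Tessera-3), 91 (Tessera-4), 90 (Pike-1), 88 (Dune-2), 88 (Pike-2)
Next rejected bid: $81 (not a price — pay-as-bid).
Each winning unit pays its own bid.
Revenue = 109 + 107 + 100 + 100 + 91 + 90 + 88 + 88 = $773.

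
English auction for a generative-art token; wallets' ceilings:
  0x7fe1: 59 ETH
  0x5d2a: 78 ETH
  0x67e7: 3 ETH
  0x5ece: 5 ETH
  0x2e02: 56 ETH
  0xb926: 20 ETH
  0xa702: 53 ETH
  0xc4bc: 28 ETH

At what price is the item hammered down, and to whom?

Limits in order: 78 (0x5d2a) > 59 (0x7fe1) > 56 (0x2e02) > 53 (0xa702) > 28 (0xc4bc) > 20 (0xb926) > …
Once the price passes 59 ETH, only 0x5d2a is left; the hammer falls at 0x7fe1's limit of 59 ETH.

0x5d2a wins at 59 ETH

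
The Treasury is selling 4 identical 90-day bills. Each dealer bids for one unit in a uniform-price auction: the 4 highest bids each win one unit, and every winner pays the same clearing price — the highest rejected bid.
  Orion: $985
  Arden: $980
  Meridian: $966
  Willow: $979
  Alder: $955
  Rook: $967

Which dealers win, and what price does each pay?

Orion, Arden, Willow, Rook; each pays $966

Ordering the bids: 985 (Orion), 980 (Arden), 979 (Willow), 967 (Rook), 966 (Meridian), 955 (Alder)
The 4 highest are Orion, Arden, Willow, Rook.
Highest unsuccessful bid: $966 → clearing price.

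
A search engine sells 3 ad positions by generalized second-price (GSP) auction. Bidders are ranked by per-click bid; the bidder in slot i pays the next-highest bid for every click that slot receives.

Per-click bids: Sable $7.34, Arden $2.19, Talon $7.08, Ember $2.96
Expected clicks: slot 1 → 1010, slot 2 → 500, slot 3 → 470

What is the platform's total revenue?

Per-click bids in order: $7.34 (Sable) > $7.08 (Talon) > $2.96 (Ember) > $2.19 (Arden)
Slot 1: Sable pays $7.08 × 1010 = $7150.80
Slot 2: Talon pays $2.96 × 500 = $1480.00
Slot 3: Ember pays $2.19 × 470 = $1029.30
Total = $9660.10

Total revenue: $9660.10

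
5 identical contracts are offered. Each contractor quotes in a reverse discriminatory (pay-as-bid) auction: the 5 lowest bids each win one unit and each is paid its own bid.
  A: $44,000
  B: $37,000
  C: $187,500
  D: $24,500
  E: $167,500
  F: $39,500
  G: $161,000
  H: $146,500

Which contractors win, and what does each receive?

D $24,500, B $37,000, F $39,500, A $44,000, H $146,500

Bids ranked low→high: 24,500 (D), 37,000 (B), 39,500 (F), 44,000 (A), 146,500 (H), 161,000 (G), 167,500 (E), …
Lowest 5: D, B, F, A, H.
Each winner is paid its own bid: D $24,500, B $37,000, F $39,500, A $44,000, H $146,500.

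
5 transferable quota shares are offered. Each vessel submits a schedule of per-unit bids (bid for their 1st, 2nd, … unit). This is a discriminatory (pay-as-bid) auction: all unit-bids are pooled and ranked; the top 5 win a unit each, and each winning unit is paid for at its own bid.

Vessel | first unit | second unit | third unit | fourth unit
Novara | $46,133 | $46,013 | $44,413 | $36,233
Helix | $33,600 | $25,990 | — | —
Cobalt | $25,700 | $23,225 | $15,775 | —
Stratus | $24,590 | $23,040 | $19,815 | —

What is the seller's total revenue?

Total revenue: $206,392

All unit-bids, highest first — top 5: 46,133 (Novara-1), 46,013 (Novara-2), 44,413 (Novara-3), 36,233 (Novara-4), 33,600 (Helix-1)
Next rejected bid: $25,990 (not a price — pay-as-bid).
Each winning unit pays its own bid.
Revenue = 46,133 + 46,013 + 44,413 + 36,233 + 33,600 = $206,392.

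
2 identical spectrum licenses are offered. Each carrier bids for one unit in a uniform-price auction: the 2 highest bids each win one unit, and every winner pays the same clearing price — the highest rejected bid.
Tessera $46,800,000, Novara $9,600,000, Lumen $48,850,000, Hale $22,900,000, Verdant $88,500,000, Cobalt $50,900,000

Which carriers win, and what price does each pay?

Verdant, Cobalt; each pays $48,850,000

Ordering the bids: 88,500,000 (Verdant), 50,900,000 (Cobalt), 48,850,000 (Lumen), 46,800,000 (Tessera), …
Winners (2 units): Verdant, Cobalt.
First losing bid is Lumen's $48,850,000, which sets the uniform price.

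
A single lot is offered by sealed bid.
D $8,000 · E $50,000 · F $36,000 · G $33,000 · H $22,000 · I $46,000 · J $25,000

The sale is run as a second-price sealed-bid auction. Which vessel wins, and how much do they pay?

E pays $46,000

Rule: the highest bidder wins and pays the second-highest bid.
Bids ranked: 50,000 (E) > 46,000 (I) > 36,000 (F) > 33,000 (G) > 25,000 (J) > 22,000 (H) > …
Second-price: E pays I's bid of $46,000.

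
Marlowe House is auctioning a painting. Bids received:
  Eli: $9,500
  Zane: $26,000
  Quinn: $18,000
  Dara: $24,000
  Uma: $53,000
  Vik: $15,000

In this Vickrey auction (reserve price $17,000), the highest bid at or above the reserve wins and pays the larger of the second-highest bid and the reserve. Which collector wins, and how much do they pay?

Vickrey auction (reserve price $17,000): the highest bid at or above the reserve wins and pays the larger of the second-highest bid and the reserve.
Bids ranked: 53,000 (Uma) > 26,000 (Zane) > 24,000 (Dara) > 18,000 (Quinn) > 15,000 (Vik) > 9,500 (Eli)
Uma has the top bid at or above the reserve ($53,000).
Second-highest bid $26,000 exceeds the reserve $17,000 → payment $26,000.

Uma pays $26,000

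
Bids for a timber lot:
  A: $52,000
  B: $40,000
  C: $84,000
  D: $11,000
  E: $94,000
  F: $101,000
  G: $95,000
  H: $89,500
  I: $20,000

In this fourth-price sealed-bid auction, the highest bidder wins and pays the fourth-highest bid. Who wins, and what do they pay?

Bids in order: 101,000 (F) > 95,000 (G) > 94,000 (E) > 89,500 (H) > 84,000 (C) > 52,000 (A) > …
F is highest; pays the fourth-highest bid, $89,500.

F pays $89,500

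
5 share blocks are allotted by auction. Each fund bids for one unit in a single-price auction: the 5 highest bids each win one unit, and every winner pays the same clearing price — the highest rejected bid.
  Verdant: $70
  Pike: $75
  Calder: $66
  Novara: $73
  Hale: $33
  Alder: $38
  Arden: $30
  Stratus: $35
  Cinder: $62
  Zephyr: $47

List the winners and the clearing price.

Ordering the bids: 75 (Pike), 73 (Novara), 70 (Verdant), 66 (Calder), 62 (Cinder), 47 (Zephyr), 38 (Alder), …
The 5 highest are Pike, Novara, Verdant, Calder, Cinder.
Highest unsuccessful bid: $47 → clearing price.

Pike, Novara, Verdant, Calder, Cinder; each pays $47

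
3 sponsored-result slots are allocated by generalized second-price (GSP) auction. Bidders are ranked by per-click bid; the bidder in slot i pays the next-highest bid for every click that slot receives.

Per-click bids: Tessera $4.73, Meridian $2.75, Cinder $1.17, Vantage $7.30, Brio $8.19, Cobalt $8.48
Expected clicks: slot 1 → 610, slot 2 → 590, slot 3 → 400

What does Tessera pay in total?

Tessera pays $0.00

Sorting advertisers: $8.48 (Cobalt) > $8.19 (Brio) > $7.30 (Vantage) > $4.73 (Tessera) > …
Tessera ranks below slot 3 → no slot, pays nothing.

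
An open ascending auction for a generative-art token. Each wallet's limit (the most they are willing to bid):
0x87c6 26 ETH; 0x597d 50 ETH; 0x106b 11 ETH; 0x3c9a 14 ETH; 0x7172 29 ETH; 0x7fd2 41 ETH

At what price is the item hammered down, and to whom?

0x597d wins at 41 ETH

Sorting limits: 50 (0x597d) > 41 (0x7fd2) > 29 (0x7172) > 26 (0x87c6) > 14 (0x3c9a) > 11 (0x106b)
Bidding ends when 0x7fd2 exits at 41 ETH; 0x597d takes it.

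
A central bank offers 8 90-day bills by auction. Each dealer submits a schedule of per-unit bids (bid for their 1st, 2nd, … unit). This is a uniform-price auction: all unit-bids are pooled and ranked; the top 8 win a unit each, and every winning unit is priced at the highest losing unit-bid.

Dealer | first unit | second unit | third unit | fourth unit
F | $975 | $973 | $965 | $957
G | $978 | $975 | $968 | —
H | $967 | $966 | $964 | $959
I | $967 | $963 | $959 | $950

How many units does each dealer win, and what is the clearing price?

Merging the schedules and taking the best 8: 978 (G-1), 975 (F-1), 975 (G-2), 973 (F-2), 968 (G-3), 967 (H-1), 967 (I-1), 966 (H-2)
The (k+1)-th unit-bid is $965.
Allocation: F 2, G 3, H 2, I 1.

F 2, G 3, H 2, I 1; clearing price $965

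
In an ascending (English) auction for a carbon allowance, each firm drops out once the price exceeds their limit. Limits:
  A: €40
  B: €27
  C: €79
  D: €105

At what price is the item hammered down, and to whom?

Open ascending-bid auction: the price rises until one bidder remains; the winner pays the price at which the last rival dropped out.
Sorting limits: 105 (D) > 79 (C) > 40 (A) > 27 (B)
Bidding ends when C exits at €79; D takes it.

D wins at €79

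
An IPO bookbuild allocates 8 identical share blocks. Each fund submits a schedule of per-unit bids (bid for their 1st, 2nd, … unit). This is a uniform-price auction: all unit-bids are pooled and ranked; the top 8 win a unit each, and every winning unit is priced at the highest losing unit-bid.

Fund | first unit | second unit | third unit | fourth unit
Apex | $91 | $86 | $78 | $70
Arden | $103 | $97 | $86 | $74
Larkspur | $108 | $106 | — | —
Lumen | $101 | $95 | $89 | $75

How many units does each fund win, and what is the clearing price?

Merging the schedules and taking the best 8: 108 (Larkspur-1), 106 (Larkspur-2), 103 (Arden-1), 101 (Lumen-1), 97 (Arden-2), 95 (Lumen-2), 91 (Apex-1), 89 (Lumen-3)
First bid not allocated: $86.
Allocation: Apex 1, Arden 2, Larkspur 2, Lumen 3.

Apex 1, Arden 2, Larkspur 2, Lumen 3; clearing price $86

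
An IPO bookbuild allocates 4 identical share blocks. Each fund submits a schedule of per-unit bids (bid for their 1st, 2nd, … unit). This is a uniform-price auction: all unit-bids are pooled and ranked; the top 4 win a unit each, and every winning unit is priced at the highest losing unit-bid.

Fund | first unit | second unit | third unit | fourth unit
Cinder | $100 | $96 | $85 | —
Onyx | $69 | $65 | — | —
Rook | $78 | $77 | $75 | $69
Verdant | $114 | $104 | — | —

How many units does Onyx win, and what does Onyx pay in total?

Merging the schedules and taking the best 4: 114 (Verdant-1), 104 (Verdant-2), 100 (Cinder-1), 96 (Cinder-2)
First bid not allocated: $85.
Onyx wins 0 unit(s) at $85 each.

Onyx: 0 units, pays $0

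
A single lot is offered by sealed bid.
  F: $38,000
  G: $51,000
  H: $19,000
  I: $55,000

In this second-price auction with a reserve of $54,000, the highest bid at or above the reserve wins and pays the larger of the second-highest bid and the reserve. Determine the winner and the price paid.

I pays $54,000

Bids in order: 55,000 (I) > 51,000 (G) > 38,000 (F) > 19,000 (H)
Highest eligible bid: I at $55,000.
max(second-highest $51,000, reserve $54,000) = $54,000.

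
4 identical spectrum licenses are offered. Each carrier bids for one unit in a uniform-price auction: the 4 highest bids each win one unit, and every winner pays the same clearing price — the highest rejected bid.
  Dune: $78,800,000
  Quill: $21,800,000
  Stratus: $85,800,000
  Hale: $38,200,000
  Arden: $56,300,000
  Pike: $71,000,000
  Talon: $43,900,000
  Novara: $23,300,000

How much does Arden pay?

Ordering the bids: 85,800,000 (Stratus), 78,800,000 (Dune), 71,000,000 (Pike), 56,300,000 (Arden), 43,900,000 (Talon), 38,200,000 (Hale), …
The 4 highest are Stratus, Dune, Pike, Arden.
Highest unsuccessful bid: $43,900,000 → clearing price.
Arden wins → pays $43,900,000.

Arden pays $43,900,000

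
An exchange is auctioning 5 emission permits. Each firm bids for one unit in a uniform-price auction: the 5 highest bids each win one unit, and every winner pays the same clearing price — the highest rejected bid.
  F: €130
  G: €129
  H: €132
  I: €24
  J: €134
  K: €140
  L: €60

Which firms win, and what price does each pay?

Bids ranked high→low: 140 (K), 134 (J), 132 (H), 130 (F), 129 (G), 60 (L), 24 (I)
Winners (5 units): K, J, H, F, G.
First losing bid is L's €60, which sets the uniform price.

K, J, H, F, G; each pays €60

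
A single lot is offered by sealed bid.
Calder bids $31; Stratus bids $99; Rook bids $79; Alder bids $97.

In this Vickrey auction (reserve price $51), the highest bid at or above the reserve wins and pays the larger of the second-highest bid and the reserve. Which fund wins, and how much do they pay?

Stratus pays $97

Bids in order: 99 (Stratus) > 97 (Alder) > 79 (Rook) > 31 (Calder)
Highest eligible bid: Stratus at $99.
max(second-highest $97, reserve $51) = $97; the reserve does not bind.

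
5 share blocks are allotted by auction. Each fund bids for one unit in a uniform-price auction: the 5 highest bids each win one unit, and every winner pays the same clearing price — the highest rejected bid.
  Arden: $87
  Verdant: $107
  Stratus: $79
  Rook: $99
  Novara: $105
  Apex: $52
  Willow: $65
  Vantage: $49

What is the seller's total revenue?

Total revenue: $325

Bids ranked high→low: 107 (Verdant), 105 (Novara), 99 (Rook), 87 (Arden), 79 (Stratus), 65 (Willow), 52 (Apex), …
Top 5: Verdant, Novara, Rook, Arden, Stratus.
Highest unsuccessful bid: $65 → clearing price.
Total revenue = 5 × $65 = $325.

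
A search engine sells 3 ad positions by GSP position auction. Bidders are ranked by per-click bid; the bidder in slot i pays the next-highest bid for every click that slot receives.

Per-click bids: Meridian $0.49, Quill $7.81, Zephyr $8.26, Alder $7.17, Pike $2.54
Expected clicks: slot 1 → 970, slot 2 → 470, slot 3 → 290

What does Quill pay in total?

Ranked by bid: $8.26 (Zephyr) > $7.81 (Quill) > $7.17 (Alder) > $2.54 (Pike) > …
Quill holds slot 2 → pays next bid $7.17 × 470 clicks = $3369.90.

Quill pays $3369.90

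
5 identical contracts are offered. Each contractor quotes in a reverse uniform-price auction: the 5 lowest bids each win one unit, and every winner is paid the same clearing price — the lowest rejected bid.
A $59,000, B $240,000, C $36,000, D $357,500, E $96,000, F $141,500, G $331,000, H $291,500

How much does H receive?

H is paid $0

Sorting: 36,000 (C), 59,000 (A), 96,000 (E), 141,500 (F), 240,000 (B), 291,500 (H), 331,000 (G), …
The 5 lowest are C, A, E, F, B.
First losing bid is H's $291,500, which sets the uniform price.
H does not win → is paid $0.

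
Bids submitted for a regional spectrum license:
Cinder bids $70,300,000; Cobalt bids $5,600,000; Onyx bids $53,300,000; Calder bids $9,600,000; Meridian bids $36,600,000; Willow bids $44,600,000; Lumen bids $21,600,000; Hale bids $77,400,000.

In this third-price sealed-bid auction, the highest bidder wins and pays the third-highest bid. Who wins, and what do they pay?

Bids in order: 77,400,000 (Hale) > 70,300,000 (Cinder) > 53,300,000 (Onyx) > 44,600,000 (Willow) > 36,600,000 (Meridian) > 21,600,000 (Lumen) > …
Hale wins; payment is bid #3 in the ranking = $53,300,000.

Hale pays $53,300,000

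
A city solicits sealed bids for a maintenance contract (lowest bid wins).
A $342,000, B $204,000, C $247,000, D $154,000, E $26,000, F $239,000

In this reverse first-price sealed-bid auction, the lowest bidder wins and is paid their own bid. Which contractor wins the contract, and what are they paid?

E is paid $26,000

Reverse first-price sealed-bid auction: the lowest bidder wins and is paid their own bid.
Sorting bids: 26,000 (E) < 154,000 (D) < 204,000 (B) < 239,000 (F) < 247,000 (C) < 342,000 (A)
E has the lowest bid and is paid exactly that: $26,000.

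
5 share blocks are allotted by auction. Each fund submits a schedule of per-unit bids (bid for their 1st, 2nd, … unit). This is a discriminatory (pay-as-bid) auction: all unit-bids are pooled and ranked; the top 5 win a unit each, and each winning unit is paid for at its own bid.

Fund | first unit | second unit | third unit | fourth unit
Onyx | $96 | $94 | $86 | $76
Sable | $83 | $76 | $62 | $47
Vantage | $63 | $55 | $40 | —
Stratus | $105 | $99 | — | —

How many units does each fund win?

Onyx 3, Stratus 2

All unit-bids, highest first — top 5: 105 (Stratus-1), 99 (Stratus-2), 96 (Onyx-1), 94 (Onyx-2), 86 (Onyx-3)
Next rejected bid: $83 (not a price — pay-as-bid).
Allocation: Onyx 3, Stratus 2.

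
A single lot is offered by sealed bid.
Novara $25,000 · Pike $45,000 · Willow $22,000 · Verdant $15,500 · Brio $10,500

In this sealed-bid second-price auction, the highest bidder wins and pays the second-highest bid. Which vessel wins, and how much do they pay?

Bids ranked: 45,000 (Pike) > 25,000 (Novara) > 22,000 (Willow) > 15,500 (Verdant) > 10,500 (Brio)
Pike wins with the highest bid; price is set by the runner-up at $25,000.

Pike pays $25,000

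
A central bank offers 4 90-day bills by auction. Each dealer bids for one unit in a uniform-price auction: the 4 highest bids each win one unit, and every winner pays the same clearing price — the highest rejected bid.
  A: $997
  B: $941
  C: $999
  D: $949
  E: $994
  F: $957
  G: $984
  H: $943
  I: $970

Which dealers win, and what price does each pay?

Ordering the bids: 999 (C), 997 (A), 994 (E), 984 (G), 970 (I), 957 (F), …
The 4 highest are C, A, E, G.
Clearing price = highest rejected bid = $970.

C, A, E, G; each pays $970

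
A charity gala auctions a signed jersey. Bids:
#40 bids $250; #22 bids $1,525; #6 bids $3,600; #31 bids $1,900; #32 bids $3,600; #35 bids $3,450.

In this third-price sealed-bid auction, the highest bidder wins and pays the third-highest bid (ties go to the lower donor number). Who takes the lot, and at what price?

Bids in order: 3,600 (#6) > 3,600 (#32) > 3,450 (#35) > 1,900 (#31) > 1,525 (#22) > 250 (#40)
#6 and #32 tie at $3,600; tie-break gives it to #6.
#6 is highest; pays the third-highest bid, $3,450.

#6 pays $3,450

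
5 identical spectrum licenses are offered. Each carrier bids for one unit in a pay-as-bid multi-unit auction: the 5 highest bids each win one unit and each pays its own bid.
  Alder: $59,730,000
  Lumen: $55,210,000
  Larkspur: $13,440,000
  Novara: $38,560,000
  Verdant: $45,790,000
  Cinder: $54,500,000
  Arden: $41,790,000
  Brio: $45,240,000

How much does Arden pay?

Sorting: 59,730,000 (Alder), 55,210,000 (Lumen), 54,500,000 (Cinder), 45,790,000 (Verdant), 45,240,000 (Brio), 41,790,000 (Arden), 38,560,000 (Novara), …
Top 5: Alder, Lumen, Cinder, Verdant, Brio.
Arden does not win → $0.

Arden pays $0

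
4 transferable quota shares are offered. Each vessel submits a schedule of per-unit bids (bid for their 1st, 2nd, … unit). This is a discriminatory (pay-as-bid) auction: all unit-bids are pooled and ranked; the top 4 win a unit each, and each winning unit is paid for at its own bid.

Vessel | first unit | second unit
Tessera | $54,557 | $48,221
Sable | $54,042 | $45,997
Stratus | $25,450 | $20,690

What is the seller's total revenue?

Merging the schedules and taking the best 4: 54,557 (Tessera-1), 54,042 (Sable-1), 48,221 (Tessera-2), 45,997 (Sable-2)
Next rejected bid: $25,450 (not a price — pay-as-bid).
Each winning unit pays its own bid.
Revenue = 54,557 + 54,042 + 48,221 + 45,997 = $202,817.

Total revenue: $202,817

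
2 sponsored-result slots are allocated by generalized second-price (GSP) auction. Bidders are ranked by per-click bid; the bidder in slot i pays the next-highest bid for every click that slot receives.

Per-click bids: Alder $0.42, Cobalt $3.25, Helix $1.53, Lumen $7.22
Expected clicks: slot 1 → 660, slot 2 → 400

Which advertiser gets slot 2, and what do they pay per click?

Cobalt; $1.53 per click

Sorting advertisers: $7.22 (Lumen) > $3.25 (Cobalt) > $1.53 (Helix) > …
Slot 2 goes to the second-ranked bidder, Cobalt, who pays the next bid down: $1.53/click.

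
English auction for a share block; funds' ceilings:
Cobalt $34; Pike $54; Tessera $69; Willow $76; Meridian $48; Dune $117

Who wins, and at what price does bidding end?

Dune wins at $76

Rule: the price rises until one bidder remains; the winner pays the price at which the last rival dropped out.
Limits ranked: 117 (Dune) > 76 (Willow) > 69 (Tessera) > 54 (Pike) > 48 (Meridian) > 34 (Cobalt)
Bidding ends when Willow exits at $76; Dune takes it.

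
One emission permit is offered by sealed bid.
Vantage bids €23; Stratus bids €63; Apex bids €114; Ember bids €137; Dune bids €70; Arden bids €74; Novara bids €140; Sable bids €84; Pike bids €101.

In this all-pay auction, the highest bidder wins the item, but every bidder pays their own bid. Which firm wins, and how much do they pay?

Novara pays €140

Rule: the highest bidder wins the item, but every bidder pays their own bid.
Bids ranked: 140 (Novara) > 137 (Ember) > 114 (Apex) > 101 (Pike) > 84 (Sable) > 74 (Arden) > …
Novara wins with the top bid; all bids are sunk regardless.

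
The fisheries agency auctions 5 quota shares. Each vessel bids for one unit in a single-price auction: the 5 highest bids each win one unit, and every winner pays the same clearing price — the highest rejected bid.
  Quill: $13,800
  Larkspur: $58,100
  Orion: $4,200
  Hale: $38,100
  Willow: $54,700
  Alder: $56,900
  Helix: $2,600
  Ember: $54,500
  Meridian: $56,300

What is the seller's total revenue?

Total revenue: $190,500

Ordering the bids: 58,100 (Larkspur), 56,900 (Alder), 56,300 (Meridian), 54,700 (Willow), 54,500 (Ember), 38,100 (Hale), 13,800 (Quill), …
Winners (5 units): Larkspur, Alder, Meridian, Willow, Ember.
Highest unsuccessful bid: $38,100 → clearing price.
Total revenue = 5 × $38,100 = $190,500.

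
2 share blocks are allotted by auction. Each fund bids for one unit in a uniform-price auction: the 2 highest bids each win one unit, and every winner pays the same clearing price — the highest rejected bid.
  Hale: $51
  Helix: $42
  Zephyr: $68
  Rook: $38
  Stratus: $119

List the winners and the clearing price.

Ordering the bids: 119 (Stratus), 68 (Zephyr), 51 (Hale), 42 (Helix), …
Top 2: Stratus, Zephyr.
Clearing price = highest rejected bid = $51.

Stratus, Zephyr; each pays $51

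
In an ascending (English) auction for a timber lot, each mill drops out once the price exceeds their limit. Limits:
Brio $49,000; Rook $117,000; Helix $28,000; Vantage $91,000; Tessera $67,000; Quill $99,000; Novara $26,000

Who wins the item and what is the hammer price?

Rook wins at $99,000

Sorting limits: 117,000 (Rook) > 99,000 (Quill) > 91,000 (Vantage) > 67,000 (Tessera) > 49,000 (Brio) > 28,000 (Helix) > …
Bidding ends when Quill exits at $99,000; Rook takes it.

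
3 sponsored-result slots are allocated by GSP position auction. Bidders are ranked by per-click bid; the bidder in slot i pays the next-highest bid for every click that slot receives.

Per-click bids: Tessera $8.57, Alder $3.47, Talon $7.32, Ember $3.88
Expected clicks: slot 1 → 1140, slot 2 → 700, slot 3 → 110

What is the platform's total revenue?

Sorting advertisers: $8.57 (Tessera) > $7.32 (Talon) > $3.88 (Ember) > $3.47 (Alder)
Slot 1: Tessera pays $7.32 × 1140 = $8344.80
Slot 2: Talon pays $3.88 × 700 = $2716.00
Slot 3: Ember pays $3.47 × 110 = $381.70
Total = $11442.50

Total revenue: $11442.50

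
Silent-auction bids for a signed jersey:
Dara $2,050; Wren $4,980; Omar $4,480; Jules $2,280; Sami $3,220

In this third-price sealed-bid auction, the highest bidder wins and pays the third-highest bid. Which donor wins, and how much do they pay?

Bids ranked: 4,980 (Wren) > 4,480 (Omar) > 3,220 (Sami) > 2,280 (Jules) > 2,050 (Dara)
Wren is highest; pays the third-highest bid, $3,220.

Wren pays $3,220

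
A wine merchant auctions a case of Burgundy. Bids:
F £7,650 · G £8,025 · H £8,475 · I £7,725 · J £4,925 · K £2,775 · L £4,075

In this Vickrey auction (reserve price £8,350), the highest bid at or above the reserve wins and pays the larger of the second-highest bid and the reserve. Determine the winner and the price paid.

H pays £8,350

Sorting bids: 8,475 (H) > 8,025 (G) > 7,725 (I) > 7,650 (F) > 4,925 (J) > 4,075 (L) > …
Highest eligible bid: H at £8,475.
max(second-highest £8,025, reserve £8,350) = £8,350.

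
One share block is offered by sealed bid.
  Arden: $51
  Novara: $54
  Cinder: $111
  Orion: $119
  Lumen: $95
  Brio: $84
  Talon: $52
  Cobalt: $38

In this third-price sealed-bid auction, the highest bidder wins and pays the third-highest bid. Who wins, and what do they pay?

Orion pays $95

Third-price sealed-bid auction: the highest bidder wins and pays the third-highest bid.
Bids in order: 119 (Orion) > 111 (Cinder) > 95 (Lumen) > 84 (Brio) > 54 (Novara) > 52 (Talon) > …
Orion wins; payment is bid #3 in the ranking = $95.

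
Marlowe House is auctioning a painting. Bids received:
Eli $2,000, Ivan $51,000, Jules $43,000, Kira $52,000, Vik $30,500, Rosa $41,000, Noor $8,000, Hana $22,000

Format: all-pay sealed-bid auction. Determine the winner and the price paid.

Kira pays $52,000

Rule: the highest bidder wins the item, but every bidder pays their own bid.
Bids in order: 52,000 (Kira) > 51,000 (Ivan) > 43,000 (Jules) > 41,000 (Rosa) > 30,500 (Vik) > 22,000 (Hana) > …
Kira wins with the top bid; all bids are sunk regardless.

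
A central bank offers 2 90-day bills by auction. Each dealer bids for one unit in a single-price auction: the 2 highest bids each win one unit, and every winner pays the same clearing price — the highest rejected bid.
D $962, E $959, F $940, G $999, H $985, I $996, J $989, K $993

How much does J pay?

J pays $0

Bids ranked high→low: 999 (G), 996 (I), 993 (K), 989 (J), …
Winners (2 units): G, I.
Clearing price = highest rejected bid = $993.
J does not win → pays $0.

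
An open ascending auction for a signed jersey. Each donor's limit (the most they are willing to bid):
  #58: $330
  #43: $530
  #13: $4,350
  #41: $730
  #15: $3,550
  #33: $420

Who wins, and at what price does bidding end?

Limits in order: 4,350 (#13) > 3,550 (#15) > 730 (#41) > 530 (#43) > 420 (#33) > 330 (#58)
Bidding ends when #15 exits at $3,550; #13 takes it.

#13 wins at $3,550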